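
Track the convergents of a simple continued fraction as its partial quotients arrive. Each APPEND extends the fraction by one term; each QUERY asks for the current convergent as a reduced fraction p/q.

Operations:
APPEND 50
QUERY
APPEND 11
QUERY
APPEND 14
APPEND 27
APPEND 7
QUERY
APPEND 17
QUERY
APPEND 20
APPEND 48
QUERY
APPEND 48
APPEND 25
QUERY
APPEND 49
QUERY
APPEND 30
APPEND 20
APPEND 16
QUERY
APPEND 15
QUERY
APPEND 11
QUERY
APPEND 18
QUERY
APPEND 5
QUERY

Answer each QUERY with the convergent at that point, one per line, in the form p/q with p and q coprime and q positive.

APPEND 50: p_0 = 50·1 + 0 = 50, q_0 = 50·0 + 1 = 1 → 50/1
APPEND 11: p_1 = 11·50 + 1 = 551, q_1 = 11·1 + 0 = 11 → 551/11
APPEND 14: p_2 = 14·551 + 50 = 7764, q_2 = 14·11 + 1 = 155 → 7764/155
APPEND 27: p_3 = 27·7764 + 551 = 210179, q_3 = 27·155 + 11 = 4196 → 210179/4196
APPEND 7: p_4 = 7·210179 + 7764 = 1479017, q_4 = 7·4196 + 155 = 29527 → 1479017/29527
APPEND 17: p_5 = 17·1479017 + 210179 = 25353468, q_5 = 17·29527 + 4196 = 506155 → 25353468/506155
APPEND 20: p_6 = 20·25353468 + 1479017 = 508548377, q_6 = 20·506155 + 29527 = 10152627 → 508548377/10152627
APPEND 48: p_7 = 48·508548377 + 25353468 = 24435675564, q_7 = 48·10152627 + 506155 = 487832251 → 24435675564/487832251
APPEND 48: p_8 = 48·24435675564 + 508548377 = 1173420975449, q_8 = 48·487832251 + 10152627 = 23426100675 → 1173420975449/23426100675
APPEND 25: p_9 = 25·1173420975449 + 24435675564 = 29359960061789, q_9 = 25·23426100675 + 487832251 = 586140349126 → 29359960061789/586140349126
APPEND 49: p_10 = 49·29359960061789 + 1173420975449 = 1439811464003110, q_10 = 49·586140349126 + 23426100675 = 28744303207849 → 1439811464003110/28744303207849
APPEND 30: p_11 = 30·1439811464003110 + 29359960061789 = 43223703880155089, q_11 = 30·28744303207849 + 586140349126 = 862915236584596 → 43223703880155089/862915236584596
APPEND 20: p_12 = 20·43223703880155089 + 1439811464003110 = 865913889067104890, q_12 = 20·862915236584596 + 28744303207849 = 17287049034899769 → 865913889067104890/17287049034899769
APPEND 16: p_13 = 16·865913889067104890 + 43223703880155089 = 13897845928953833329, q_13 = 16·17287049034899769 + 862915236584596 = 277455699794980900 → 13897845928953833329/277455699794980900
APPEND 15: p_14 = 15·13897845928953833329 + 865913889067104890 = 209333602823374604825, q_14 = 15·277455699794980900 + 17287049034899769 = 4179122545959613269 → 209333602823374604825/4179122545959613269
APPEND 11: p_15 = 11·209333602823374604825 + 13897845928953833329 = 2316567476986074486404, q_15 = 11·4179122545959613269 + 277455699794980900 = 46247803705350726859 → 2316567476986074486404/46247803705350726859
APPEND 18: p_16 = 18·2316567476986074486404 + 209333602823374604825 = 41907548188572715360097, q_16 = 18·46247803705350726859 + 4179122545959613269 = 836639589242272696731 → 41907548188572715360097/836639589242272696731
APPEND 5: p_17 = 5·41907548188572715360097 + 2316567476986074486404 = 211854308419849651286889, q_17 = 5·836639589242272696731 + 46247803705350726859 = 4229445749916714210514 → 211854308419849651286889/4229445749916714210514

50/1
551/11
1479017/29527
25353468/506155
24435675564/487832251
29359960061789/586140349126
1439811464003110/28744303207849
13897845928953833329/277455699794980900
209333602823374604825/4179122545959613269
2316567476986074486404/46247803705350726859
41907548188572715360097/836639589242272696731
211854308419849651286889/4229445749916714210514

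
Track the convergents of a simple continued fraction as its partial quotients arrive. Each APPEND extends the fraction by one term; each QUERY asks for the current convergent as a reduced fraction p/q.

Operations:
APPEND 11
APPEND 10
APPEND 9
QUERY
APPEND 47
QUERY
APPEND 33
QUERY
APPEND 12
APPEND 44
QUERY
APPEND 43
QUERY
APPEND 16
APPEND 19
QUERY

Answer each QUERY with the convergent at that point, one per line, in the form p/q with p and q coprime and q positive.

1010/91
47581/4287
1571183/141562
833249371/75074926
35848624730/3229924849
10949662280699/986553502539

APPEND 11: p_0 = 11·1 + 0 = 11, q_0 = 11·0 + 1 = 1 → 11/1
APPEND 10: p_1 = 10·11 + 1 = 111, q_1 = 10·1 + 0 = 10 → 111/10
APPEND 9: p_2 = 9·111 + 11 = 1010, q_2 = 9·10 + 1 = 91 → 1010/91
APPEND 47: p_3 = 47·1010 + 111 = 47581, q_3 = 47·91 + 10 = 4287 → 47581/4287
APPEND 33: p_4 = 33·47581 + 1010 = 1571183, q_4 = 33·4287 + 91 = 141562 → 1571183/141562
APPEND 12: p_5 = 12·1571183 + 47581 = 18901777, q_5 = 12·141562 + 4287 = 1703031 → 18901777/1703031
APPEND 44: p_6 = 44·18901777 + 1571183 = 833249371, q_6 = 44·1703031 + 141562 = 75074926 → 833249371/75074926
APPEND 43: p_7 = 43·833249371 + 18901777 = 35848624730, q_7 = 43·75074926 + 1703031 = 3229924849 → 35848624730/3229924849
APPEND 16: p_8 = 16·35848624730 + 833249371 = 574411245051, q_8 = 16·3229924849 + 75074926 = 51753872510 → 574411245051/51753872510
APPEND 19: p_9 = 19·574411245051 + 35848624730 = 10949662280699, q_9 = 19·51753872510 + 3229924849 = 986553502539 → 10949662280699/986553502539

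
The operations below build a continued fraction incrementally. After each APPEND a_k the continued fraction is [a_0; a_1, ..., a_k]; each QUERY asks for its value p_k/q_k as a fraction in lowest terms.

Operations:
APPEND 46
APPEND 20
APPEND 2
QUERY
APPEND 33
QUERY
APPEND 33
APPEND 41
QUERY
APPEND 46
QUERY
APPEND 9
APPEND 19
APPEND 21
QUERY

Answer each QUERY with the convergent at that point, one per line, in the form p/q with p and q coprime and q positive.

APPEND 46: p_0 = 46·1 + 0 = 46, q_0 = 46·0 + 1 = 1 → 46/1
APPEND 20: p_1 = 20·46 + 1 = 921, q_1 = 20·1 + 0 = 20 → 921/20
APPEND 2: p_2 = 2·921 + 46 = 1888, q_2 = 2·20 + 1 = 41 → 1888/41
APPEND 33: p_3 = 33·1888 + 921 = 63225, q_3 = 33·41 + 20 = 1373 → 63225/1373
APPEND 33: p_4 = 33·63225 + 1888 = 2088313, q_4 = 33·1373 + 41 = 45350 → 2088313/45350
APPEND 41: p_5 = 41·2088313 + 63225 = 85684058, q_5 = 41·45350 + 1373 = 1860723 → 85684058/1860723
APPEND 46: p_6 = 46·85684058 + 2088313 = 3943554981, q_6 = 46·1860723 + 45350 = 85638608 → 3943554981/85638608
APPEND 9: p_7 = 9·3943554981 + 85684058 = 35577678887, q_7 = 9·85638608 + 1860723 = 772608195 → 35577678887/772608195
APPEND 19: p_8 = 19·35577678887 + 3943554981 = 679919453834, q_8 = 19·772608195 + 85638608 = 14765194313 → 679919453834/14765194313
APPEND 21: p_9 = 21·679919453834 + 35577678887 = 14313886209401, q_9 = 21·14765194313 + 772608195 = 310841688768 → 14313886209401/310841688768

1888/41
63225/1373
85684058/1860723
3943554981/85638608
14313886209401/310841688768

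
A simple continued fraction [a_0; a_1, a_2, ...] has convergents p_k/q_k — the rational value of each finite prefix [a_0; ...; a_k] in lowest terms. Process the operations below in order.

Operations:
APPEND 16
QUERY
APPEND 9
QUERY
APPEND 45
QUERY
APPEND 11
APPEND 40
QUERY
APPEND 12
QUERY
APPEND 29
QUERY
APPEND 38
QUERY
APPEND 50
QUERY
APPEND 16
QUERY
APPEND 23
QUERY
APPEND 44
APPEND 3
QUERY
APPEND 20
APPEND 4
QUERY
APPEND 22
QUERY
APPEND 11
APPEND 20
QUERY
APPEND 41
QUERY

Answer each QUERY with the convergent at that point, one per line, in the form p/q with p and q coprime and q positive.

16/1
145/9
6541/406
2890381/179406
34756668/2157347
1010833753/62742469
38446439282/2386371169
1923332797853/119381300919
30811771204930/1912487185873
710594070511243/44106586575998
94601446691610109/5871913476165353
7787904985515217317/483395400755512733
173257235566040682776/10754079688441116971
38445607159805295239836/2386319519160597105251
1578183511048229067561129/97957878557558089114705

APPEND 16: p_0 = 16·1 + 0 = 16, q_0 = 16·0 + 1 = 1 → 16/1
APPEND 9: p_1 = 9·16 + 1 = 145, q_1 = 9·1 + 0 = 9 → 145/9
APPEND 45: p_2 = 45·145 + 16 = 6541, q_2 = 45·9 + 1 = 406 → 6541/406
APPEND 11: p_3 = 11·6541 + 145 = 72096, q_3 = 11·406 + 9 = 4475 → 72096/4475
APPEND 40: p_4 = 40·72096 + 6541 = 2890381, q_4 = 40·4475 + 406 = 179406 → 2890381/179406
APPEND 12: p_5 = 12·2890381 + 72096 = 34756668, q_5 = 12·179406 + 4475 = 2157347 → 34756668/2157347
APPEND 29: p_6 = 29·34756668 + 2890381 = 1010833753, q_6 = 29·2157347 + 179406 = 62742469 → 1010833753/62742469
APPEND 38: p_7 = 38·1010833753 + 34756668 = 38446439282, q_7 = 38·62742469 + 2157347 = 2386371169 → 38446439282/2386371169
APPEND 50: p_8 = 50·38446439282 + 1010833753 = 1923332797853, q_8 = 50·2386371169 + 62742469 = 119381300919 → 1923332797853/119381300919
APPEND 16: p_9 = 16·1923332797853 + 38446439282 = 30811771204930, q_9 = 16·119381300919 + 2386371169 = 1912487185873 → 30811771204930/1912487185873
APPEND 23: p_10 = 23·30811771204930 + 1923332797853 = 710594070511243, q_10 = 23·1912487185873 + 119381300919 = 44106586575998 → 710594070511243/44106586575998
APPEND 44: p_11 = 44·710594070511243 + 30811771204930 = 31296950873699622, q_11 = 44·44106586575998 + 1912487185873 = 1942602296529785 → 31296950873699622/1942602296529785
APPEND 3: p_12 = 3·31296950873699622 + 710594070511243 = 94601446691610109, q_12 = 3·1942602296529785 + 44106586575998 = 5871913476165353 → 94601446691610109/5871913476165353
APPEND 20: p_13 = 20·94601446691610109 + 31296950873699622 = 1923325884705901802, q_13 = 20·5871913476165353 + 1942602296529785 = 119380871819836845 → 1923325884705901802/119380871819836845
APPEND 4: p_14 = 4·1923325884705901802 + 94601446691610109 = 7787904985515217317, q_14 = 4·119380871819836845 + 5871913476165353 = 483395400755512733 → 7787904985515217317/483395400755512733
APPEND 22: p_15 = 22·7787904985515217317 + 1923325884705901802 = 173257235566040682776, q_15 = 22·483395400755512733 + 119380871819836845 = 10754079688441116971 → 173257235566040682776/10754079688441116971
APPEND 11: p_16 = 11·173257235566040682776 + 7787904985515217317 = 1913617496211962727853, q_16 = 11·10754079688441116971 + 483395400755512733 = 118778271973607799414 → 1913617496211962727853/118778271973607799414
APPEND 20: p_17 = 20·1913617496211962727853 + 173257235566040682776 = 38445607159805295239836, q_17 = 20·118778271973607799414 + 10754079688441116971 = 2386319519160597105251 → 38445607159805295239836/2386319519160597105251
APPEND 41: p_18 = 41·38445607159805295239836 + 1913617496211962727853 = 1578183511048229067561129, q_18 = 41·2386319519160597105251 + 118778271973607799414 = 97957878557558089114705 → 1578183511048229067561129/97957878557558089114705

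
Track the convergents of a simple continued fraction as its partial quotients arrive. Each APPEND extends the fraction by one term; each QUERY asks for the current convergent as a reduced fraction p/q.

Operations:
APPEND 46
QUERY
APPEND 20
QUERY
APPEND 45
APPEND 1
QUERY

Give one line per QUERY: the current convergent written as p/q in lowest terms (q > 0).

APPEND 46: p_0 = 46·1 + 0 = 46, q_0 = 46·0 + 1 = 1 → 46/1
APPEND 20: p_1 = 20·46 + 1 = 921, q_1 = 20·1 + 0 = 20 → 921/20
APPEND 45: p_2 = 45·921 + 46 = 41491, q_2 = 45·20 + 1 = 901 → 41491/901
APPEND 1: p_3 = 1·41491 + 921 = 42412, q_3 = 1·901 + 20 = 921 → 42412/921

46/1
921/20
42412/921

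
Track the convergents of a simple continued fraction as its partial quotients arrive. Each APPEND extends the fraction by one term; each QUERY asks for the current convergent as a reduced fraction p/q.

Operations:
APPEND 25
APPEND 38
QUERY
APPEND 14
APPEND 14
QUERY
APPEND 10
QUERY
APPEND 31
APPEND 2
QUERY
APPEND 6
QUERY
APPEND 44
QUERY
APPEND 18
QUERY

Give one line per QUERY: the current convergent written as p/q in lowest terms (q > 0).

951/38
187697/7500
1890309/75533
119464861/4773579
775576442/30990497
34244828309/1368355447
617182486004/24661388543

APPEND 25: p_0 = 25·1 + 0 = 25, q_0 = 25·0 + 1 = 1 → 25/1
APPEND 38: p_1 = 38·25 + 1 = 951, q_1 = 38·1 + 0 = 38 → 951/38
APPEND 14: p_2 = 14·951 + 25 = 13339, q_2 = 14·38 + 1 = 533 → 13339/533
APPEND 14: p_3 = 14·13339 + 951 = 187697, q_3 = 14·533 + 38 = 7500 → 187697/7500
APPEND 10: p_4 = 10·187697 + 13339 = 1890309, q_4 = 10·7500 + 533 = 75533 → 1890309/75533
APPEND 31: p_5 = 31·1890309 + 187697 = 58787276, q_5 = 31·75533 + 7500 = 2349023 → 58787276/2349023
APPEND 2: p_6 = 2·58787276 + 1890309 = 119464861, q_6 = 2·2349023 + 75533 = 4773579 → 119464861/4773579
APPEND 6: p_7 = 6·119464861 + 58787276 = 775576442, q_7 = 6·4773579 + 2349023 = 30990497 → 775576442/30990497
APPEND 44: p_8 = 44·775576442 + 119464861 = 34244828309, q_8 = 44·30990497 + 4773579 = 1368355447 → 34244828309/1368355447
APPEND 18: p_9 = 18·34244828309 + 775576442 = 617182486004, q_9 = 18·1368355447 + 30990497 = 24661388543 → 617182486004/24661388543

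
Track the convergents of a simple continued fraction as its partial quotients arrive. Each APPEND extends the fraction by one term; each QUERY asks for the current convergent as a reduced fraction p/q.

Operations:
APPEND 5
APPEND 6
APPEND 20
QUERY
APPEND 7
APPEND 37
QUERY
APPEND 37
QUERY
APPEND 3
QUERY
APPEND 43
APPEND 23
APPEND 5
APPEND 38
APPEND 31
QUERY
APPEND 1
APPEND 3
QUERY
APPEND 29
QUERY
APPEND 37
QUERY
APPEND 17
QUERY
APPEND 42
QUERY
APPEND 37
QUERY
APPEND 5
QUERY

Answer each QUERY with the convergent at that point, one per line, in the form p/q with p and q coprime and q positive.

625/121
163647/31682
6059345/1173087
18341682/3550943
109368768281599/21173753974590
448050216872785/86742359902047
13106350105507827/2537384639135182
485383004120662384/93969974007903781
8264617420156768355/1600026942773499459
347599314650704933294/67295101570494881059
12869439259496239300233/2491518785051084098642
64694795612131901434459/12524889026825915374269

APPEND 5: p_0 = 5·1 + 0 = 5, q_0 = 5·0 + 1 = 1 → 5/1
APPEND 6: p_1 = 6·5 + 1 = 31, q_1 = 6·1 + 0 = 6 → 31/6
APPEND 20: p_2 = 20·31 + 5 = 625, q_2 = 20·6 + 1 = 121 → 625/121
APPEND 7: p_3 = 7·625 + 31 = 4406, q_3 = 7·121 + 6 = 853 → 4406/853
APPEND 37: p_4 = 37·4406 + 625 = 163647, q_4 = 37·853 + 121 = 31682 → 163647/31682
APPEND 37: p_5 = 37·163647 + 4406 = 6059345, q_5 = 37·31682 + 853 = 1173087 → 6059345/1173087
APPEND 3: p_6 = 3·6059345 + 163647 = 18341682, q_6 = 3·1173087 + 31682 = 3550943 → 18341682/3550943
APPEND 43: p_7 = 43·18341682 + 6059345 = 794751671, q_7 = 43·3550943 + 1173087 = 153863636 → 794751671/153863636
APPEND 23: p_8 = 23·794751671 + 18341682 = 18297630115, q_8 = 23·153863636 + 3550943 = 3542414571 → 18297630115/3542414571
APPEND 5: p_9 = 5·18297630115 + 794751671 = 92282902246, q_9 = 5·3542414571 + 153863636 = 17865936491 → 92282902246/17865936491
APPEND 38: p_10 = 38·92282902246 + 18297630115 = 3525047915463, q_10 = 38·17865936491 + 3542414571 = 682448001229 → 3525047915463/682448001229
APPEND 31: p_11 = 31·3525047915463 + 92282902246 = 109368768281599, q_11 = 31·682448001229 + 17865936491 = 21173753974590 → 109368768281599/21173753974590
APPEND 1: p_12 = 1·109368768281599 + 3525047915463 = 112893816197062, q_12 = 1·21173753974590 + 682448001229 = 21856201975819 → 112893816197062/21856201975819
APPEND 3: p_13 = 3·112893816197062 + 109368768281599 = 448050216872785, q_13 = 3·21856201975819 + 21173753974590 = 86742359902047 → 448050216872785/86742359902047
APPEND 29: p_14 = 29·448050216872785 + 112893816197062 = 13106350105507827, q_14 = 29·86742359902047 + 21856201975819 = 2537384639135182 → 13106350105507827/2537384639135182
APPEND 37: p_15 = 37·13106350105507827 + 448050216872785 = 485383004120662384, q_15 = 37·2537384639135182 + 86742359902047 = 93969974007903781 → 485383004120662384/93969974007903781
APPEND 17: p_16 = 17·485383004120662384 + 13106350105507827 = 8264617420156768355, q_16 = 17·93969974007903781 + 2537384639135182 = 1600026942773499459 → 8264617420156768355/1600026942773499459
APPEND 42: p_17 = 42·8264617420156768355 + 485383004120662384 = 347599314650704933294, q_17 = 42·1600026942773499459 + 93969974007903781 = 67295101570494881059 → 347599314650704933294/67295101570494881059
APPEND 37: p_18 = 37·347599314650704933294 + 8264617420156768355 = 12869439259496239300233, q_18 = 37·67295101570494881059 + 1600026942773499459 = 2491518785051084098642 → 12869439259496239300233/2491518785051084098642
APPEND 5: p_19 = 5·12869439259496239300233 + 347599314650704933294 = 64694795612131901434459, q_19 = 5·2491518785051084098642 + 67295101570494881059 = 12524889026825915374269 → 64694795612131901434459/12524889026825915374269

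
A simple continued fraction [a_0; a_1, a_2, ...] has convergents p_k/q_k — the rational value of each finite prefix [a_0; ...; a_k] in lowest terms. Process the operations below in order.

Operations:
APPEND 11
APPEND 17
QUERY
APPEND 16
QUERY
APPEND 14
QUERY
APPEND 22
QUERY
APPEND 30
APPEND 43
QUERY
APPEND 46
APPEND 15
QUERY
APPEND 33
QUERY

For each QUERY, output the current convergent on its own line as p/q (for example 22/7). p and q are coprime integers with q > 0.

188/17
3019/273
42454/3839
937007/84731
1211501559/109552798
837569867229/75739169953
27695562842935/2504434582926

APPEND 11: p_0 = 11·1 + 0 = 11, q_0 = 11·0 + 1 = 1 → 11/1
APPEND 17: p_1 = 17·11 + 1 = 188, q_1 = 17·1 + 0 = 17 → 188/17
APPEND 16: p_2 = 16·188 + 11 = 3019, q_2 = 16·17 + 1 = 273 → 3019/273
APPEND 14: p_3 = 14·3019 + 188 = 42454, q_3 = 14·273 + 17 = 3839 → 42454/3839
APPEND 22: p_4 = 22·42454 + 3019 = 937007, q_4 = 22·3839 + 273 = 84731 → 937007/84731
APPEND 30: p_5 = 30·937007 + 42454 = 28152664, q_5 = 30·84731 + 3839 = 2545769 → 28152664/2545769
APPEND 43: p_6 = 43·28152664 + 937007 = 1211501559, q_6 = 43·2545769 + 84731 = 109552798 → 1211501559/109552798
APPEND 46: p_7 = 46·1211501559 + 28152664 = 55757224378, q_7 = 46·109552798 + 2545769 = 5041974477 → 55757224378/5041974477
APPEND 15: p_8 = 15·55757224378 + 1211501559 = 837569867229, q_8 = 15·5041974477 + 109552798 = 75739169953 → 837569867229/75739169953
APPEND 33: p_9 = 33·837569867229 + 55757224378 = 27695562842935, q_9 = 33·75739169953 + 5041974477 = 2504434582926 → 27695562842935/2504434582926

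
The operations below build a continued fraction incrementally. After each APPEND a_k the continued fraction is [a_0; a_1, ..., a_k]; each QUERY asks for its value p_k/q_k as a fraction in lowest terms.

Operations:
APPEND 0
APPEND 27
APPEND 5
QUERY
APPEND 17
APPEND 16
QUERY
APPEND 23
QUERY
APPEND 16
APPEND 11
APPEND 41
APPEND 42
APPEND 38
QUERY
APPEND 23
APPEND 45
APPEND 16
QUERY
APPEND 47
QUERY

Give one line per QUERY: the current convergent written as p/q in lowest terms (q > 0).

APPEND 0: p_0 = 0·1 + 0 = 0, q_0 = 0·0 + 1 = 1 → 0/1
APPEND 27: p_1 = 27·0 + 1 = 1, q_1 = 27·1 + 0 = 27 → 1/27
APPEND 5: p_2 = 5·1 + 0 = 5, q_2 = 5·27 + 1 = 136 → 5/136
APPEND 17: p_3 = 17·5 + 1 = 86, q_3 = 17·136 + 27 = 2339 → 86/2339
APPEND 16: p_4 = 16·86 + 5 = 1381, q_4 = 16·2339 + 136 = 37560 → 1381/37560
APPEND 23: p_5 = 23·1381 + 86 = 31849, q_5 = 23·37560 + 2339 = 866219 → 31849/866219
APPEND 16: p_6 = 16·31849 + 1381 = 510965, q_6 = 16·866219 + 37560 = 13897064 → 510965/13897064
APPEND 11: p_7 = 11·510965 + 31849 = 5652464, q_7 = 11·13897064 + 866219 = 153733923 → 5652464/153733923
APPEND 41: p_8 = 41·5652464 + 510965 = 232261989, q_8 = 41·153733923 + 13897064 = 6316987907 → 232261989/6316987907
APPEND 42: p_9 = 42·232261989 + 5652464 = 9760656002, q_9 = 42·6316987907 + 153733923 = 265467226017 → 9760656002/265467226017
APPEND 38: p_10 = 38·9760656002 + 232261989 = 371137190065, q_10 = 38·265467226017 + 6316987907 = 10094071576553 → 371137190065/10094071576553
APPEND 23: p_11 = 23·371137190065 + 9760656002 = 8545916027497, q_11 = 23·10094071576553 + 265467226017 = 232429113486736 → 8545916027497/232429113486736
APPEND 45: p_12 = 45·8545916027497 + 371137190065 = 384937358427430, q_12 = 45·232429113486736 + 10094071576553 = 10469404178479673 → 384937358427430/10469404178479673
APPEND 16: p_13 = 16·384937358427430 + 8545916027497 = 6167543650866377, q_13 = 16·10469404178479673 + 232429113486736 = 167742895969161504 → 6167543650866377/167742895969161504
APPEND 47: p_14 = 47·6167543650866377 + 384937358427430 = 290259488949147149, q_14 = 47·167742895969161504 + 10469404178479673 = 7894385514729070361 → 290259488949147149/7894385514729070361

5/136
1381/37560
31849/866219
371137190065/10094071576553
6167543650866377/167742895969161504
290259488949147149/7894385514729070361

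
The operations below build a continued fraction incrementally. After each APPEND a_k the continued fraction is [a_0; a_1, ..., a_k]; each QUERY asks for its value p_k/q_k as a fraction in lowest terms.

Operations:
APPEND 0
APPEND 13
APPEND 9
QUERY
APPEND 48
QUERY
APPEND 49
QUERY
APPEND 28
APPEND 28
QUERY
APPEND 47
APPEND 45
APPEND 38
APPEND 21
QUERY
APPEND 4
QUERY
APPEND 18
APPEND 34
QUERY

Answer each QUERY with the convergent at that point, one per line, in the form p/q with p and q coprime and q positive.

9/118
433/5677
21226/278291
16674534/218617391
28229222728050/370109235002561
114259458181241/1498039144281724
71000841437854433/930881709434783886

APPEND 0: p_0 = 0·1 + 0 = 0, q_0 = 0·0 + 1 = 1 → 0/1
APPEND 13: p_1 = 13·0 + 1 = 1, q_1 = 13·1 + 0 = 13 → 1/13
APPEND 9: p_2 = 9·1 + 0 = 9, q_2 = 9·13 + 1 = 118 → 9/118
APPEND 48: p_3 = 48·9 + 1 = 433, q_3 = 48·118 + 13 = 5677 → 433/5677
APPEND 49: p_4 = 49·433 + 9 = 21226, q_4 = 49·5677 + 118 = 278291 → 21226/278291
APPEND 28: p_5 = 28·21226 + 433 = 594761, q_5 = 28·278291 + 5677 = 7797825 → 594761/7797825
APPEND 28: p_6 = 28·594761 + 21226 = 16674534, q_6 = 28·7797825 + 278291 = 218617391 → 16674534/218617391
APPEND 47: p_7 = 47·16674534 + 594761 = 784297859, q_7 = 47·218617391 + 7797825 = 10282815202 → 784297859/10282815202
APPEND 45: p_8 = 45·784297859 + 16674534 = 35310078189, q_8 = 45·10282815202 + 218617391 = 462945301481 → 35310078189/462945301481
APPEND 38: p_9 = 38·35310078189 + 784297859 = 1342567269041, q_9 = 38·462945301481 + 10282815202 = 17602204271480 → 1342567269041/17602204271480
APPEND 21: p_10 = 21·1342567269041 + 35310078189 = 28229222728050, q_10 = 21·17602204271480 + 462945301481 = 370109235002561 → 28229222728050/370109235002561
APPEND 4: p_11 = 4·28229222728050 + 1342567269041 = 114259458181241, q_11 = 4·370109235002561 + 17602204271480 = 1498039144281724 → 114259458181241/1498039144281724
APPEND 18: p_12 = 18·114259458181241 + 28229222728050 = 2084899469990388, q_12 = 18·1498039144281724 + 370109235002561 = 27334813832073593 → 2084899469990388/27334813832073593
APPEND 34: p_13 = 34·2084899469990388 + 114259458181241 = 71000841437854433, q_13 = 34·27334813832073593 + 1498039144281724 = 930881709434783886 → 71000841437854433/930881709434783886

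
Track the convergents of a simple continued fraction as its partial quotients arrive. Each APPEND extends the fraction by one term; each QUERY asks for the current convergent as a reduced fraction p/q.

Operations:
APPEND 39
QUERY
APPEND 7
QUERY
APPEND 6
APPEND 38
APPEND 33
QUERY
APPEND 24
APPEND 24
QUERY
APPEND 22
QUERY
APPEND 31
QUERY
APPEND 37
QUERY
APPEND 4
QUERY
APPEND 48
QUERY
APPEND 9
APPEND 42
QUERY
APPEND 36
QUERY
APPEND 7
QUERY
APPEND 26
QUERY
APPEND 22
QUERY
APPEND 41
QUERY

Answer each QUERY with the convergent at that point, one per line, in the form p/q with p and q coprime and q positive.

APPEND 39: p_0 = 39·1 + 0 = 39, q_0 = 39·0 + 1 = 1 → 39/1
APPEND 7: p_1 = 7·39 + 1 = 274, q_1 = 7·1 + 0 = 7 → 274/7
APPEND 6: p_2 = 6·274 + 39 = 1683, q_2 = 6·7 + 1 = 43 → 1683/43
APPEND 38: p_3 = 38·1683 + 274 = 64228, q_3 = 38·43 + 7 = 1641 → 64228/1641
APPEND 33: p_4 = 33·64228 + 1683 = 2121207, q_4 = 33·1641 + 43 = 54196 → 2121207/54196
APPEND 24: p_5 = 24·2121207 + 64228 = 50973196, q_5 = 24·54196 + 1641 = 1302345 → 50973196/1302345
APPEND 24: p_6 = 24·50973196 + 2121207 = 1225477911, q_6 = 24·1302345 + 54196 = 31310476 → 1225477911/31310476
APPEND 22: p_7 = 22·1225477911 + 50973196 = 27011487238, q_7 = 22·31310476 + 1302345 = 690132817 → 27011487238/690132817
APPEND 31: p_8 = 31·27011487238 + 1225477911 = 838581582289, q_8 = 31·690132817 + 31310476 = 21425427803 → 838581582289/21425427803
APPEND 37: p_9 = 37·838581582289 + 27011487238 = 31054530031931, q_9 = 37·21425427803 + 690132817 = 793430961528 → 31054530031931/793430961528
APPEND 4: p_10 = 4·31054530031931 + 838581582289 = 125056701710013, q_10 = 4·793430961528 + 21425427803 = 3195149273915 → 125056701710013/3195149273915
APPEND 48: p_11 = 48·125056701710013 + 31054530031931 = 6033776212112555, q_11 = 48·3195149273915 + 793430961528 = 154160596109448 → 6033776212112555/154160596109448
APPEND 9: p_12 = 9·6033776212112555 + 125056701710013 = 54429042610723008, q_12 = 9·154160596109448 + 3195149273915 = 1390640514258947 → 54429042610723008/1390640514258947
APPEND 42: p_13 = 42·54429042610723008 + 6033776212112555 = 2292053565862478891, q_13 = 42·1390640514258947 + 154160596109448 = 58561062194985222 → 2292053565862478891/58561062194985222
APPEND 36: p_14 = 36·2292053565862478891 + 54429042610723008 = 82568357413659963084, q_14 = 36·58561062194985222 + 1390640514258947 = 2109588879533726939 → 82568357413659963084/2109588879533726939
APPEND 7: p_15 = 7·82568357413659963084 + 2292053565862478891 = 580270555461482220479, q_15 = 7·2109588879533726939 + 58561062194985222 = 14825683218931073795 → 580270555461482220479/14825683218931073795
APPEND 26: p_16 = 26·580270555461482220479 + 82568357413659963084 = 15169602799412197695538, q_16 = 26·14825683218931073795 + 2109588879533726939 = 387577352571741645609 → 15169602799412197695538/387577352571741645609
APPEND 22: p_17 = 22·15169602799412197695538 + 580270555461482220479 = 334311532142529831522315, q_17 = 22·387577352571741645609 + 14825683218931073795 = 8541527439797247277193 → 334311532142529831522315/8541527439797247277193
APPEND 41: p_18 = 41·334311532142529831522315 + 15169602799412197695538 = 13721942420643135290110453, q_18 = 41·8541527439797247277193 + 387577352571741645609 = 350590202384258880010522 → 13721942420643135290110453/350590202384258880010522

39/1
274/7
2121207/54196
1225477911/31310476
27011487238/690132817
838581582289/21425427803
31054530031931/793430961528
125056701710013/3195149273915
6033776212112555/154160596109448
2292053565862478891/58561062194985222
82568357413659963084/2109588879533726939
580270555461482220479/14825683218931073795
15169602799412197695538/387577352571741645609
334311532142529831522315/8541527439797247277193
13721942420643135290110453/350590202384258880010522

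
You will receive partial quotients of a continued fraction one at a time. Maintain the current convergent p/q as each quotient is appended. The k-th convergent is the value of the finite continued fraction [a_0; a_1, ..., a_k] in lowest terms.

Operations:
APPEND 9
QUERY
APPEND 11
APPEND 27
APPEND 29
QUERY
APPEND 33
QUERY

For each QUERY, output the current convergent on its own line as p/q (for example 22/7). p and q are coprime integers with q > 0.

APPEND 9: p_0 = 9·1 + 0 = 9, q_0 = 9·0 + 1 = 1 → 9/1
APPEND 11: p_1 = 11·9 + 1 = 100, q_1 = 11·1 + 0 = 11 → 100/11
APPEND 27: p_2 = 27·100 + 9 = 2709, q_2 = 27·11 + 1 = 298 → 2709/298
APPEND 29: p_3 = 29·2709 + 100 = 78661, q_3 = 29·298 + 11 = 8653 → 78661/8653
APPEND 33: p_4 = 33·78661 + 2709 = 2598522, q_4 = 33·8653 + 298 = 285847 → 2598522/285847

9/1
78661/8653
2598522/285847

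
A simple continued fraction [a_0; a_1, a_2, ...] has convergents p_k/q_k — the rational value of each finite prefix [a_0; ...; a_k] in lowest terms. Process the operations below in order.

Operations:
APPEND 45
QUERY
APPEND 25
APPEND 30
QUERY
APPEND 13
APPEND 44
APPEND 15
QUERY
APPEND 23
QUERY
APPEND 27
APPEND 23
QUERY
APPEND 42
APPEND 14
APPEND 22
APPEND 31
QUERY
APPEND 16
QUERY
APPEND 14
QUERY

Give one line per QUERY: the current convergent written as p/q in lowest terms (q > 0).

APPEND 45: p_0 = 45·1 + 0 = 45, q_0 = 45·0 + 1 = 1 → 45/1
APPEND 25: p_1 = 25·45 + 1 = 1126, q_1 = 25·1 + 0 = 25 → 1126/25
APPEND 30: p_2 = 30·1126 + 45 = 33825, q_2 = 30·25 + 1 = 751 → 33825/751
APPEND 13: p_3 = 13·33825 + 1126 = 440851, q_3 = 13·751 + 25 = 9788 → 440851/9788
APPEND 44: p_4 = 44·440851 + 33825 = 19431269, q_4 = 44·9788 + 751 = 431423 → 19431269/431423
APPEND 15: p_5 = 15·19431269 + 440851 = 291909886, q_5 = 15·431423 + 9788 = 6481133 → 291909886/6481133
APPEND 23: p_6 = 23·291909886 + 19431269 = 6733358647, q_6 = 23·6481133 + 431423 = 149497482 → 6733358647/149497482
APPEND 27: p_7 = 27·6733358647 + 291909886 = 182092593355, q_7 = 27·149497482 + 6481133 = 4042913147 → 182092593355/4042913147
APPEND 23: p_8 = 23·182092593355 + 6733358647 = 4194863005812, q_8 = 23·4042913147 + 149497482 = 93136499863 → 4194863005812/93136499863
APPEND 42: p_9 = 42·4194863005812 + 182092593355 = 176366338837459, q_9 = 42·93136499863 + 4042913147 = 3915775907393 → 176366338837459/3915775907393
APPEND 14: p_10 = 14·176366338837459 + 4194863005812 = 2473323606730238, q_10 = 14·3915775907393 + 93136499863 = 54913999203365 → 2473323606730238/54913999203365
APPEND 22: p_11 = 22·2473323606730238 + 176366338837459 = 54589485686902695, q_11 = 22·54913999203365 + 3915775907393 = 1212023758381423 → 54589485686902695/1212023758381423
APPEND 31: p_12 = 31·54589485686902695 + 2473323606730238 = 1694747379900713783, q_12 = 31·1212023758381423 + 54913999203365 = 37627650509027478 → 1694747379900713783/37627650509027478
APPEND 16: p_13 = 16·1694747379900713783 + 54589485686902695 = 27170547564098323223, q_13 = 16·37627650509027478 + 1212023758381423 = 603254431902821071 → 27170547564098323223/603254431902821071
APPEND 14: p_14 = 14·27170547564098323223 + 1694747379900713783 = 382082413277277238905, q_14 = 14·603254431902821071 + 37627650509027478 = 8483189697148522472 → 382082413277277238905/8483189697148522472

45/1
33825/751
291909886/6481133
6733358647/149497482
4194863005812/93136499863
1694747379900713783/37627650509027478
27170547564098323223/603254431902821071
382082413277277238905/8483189697148522472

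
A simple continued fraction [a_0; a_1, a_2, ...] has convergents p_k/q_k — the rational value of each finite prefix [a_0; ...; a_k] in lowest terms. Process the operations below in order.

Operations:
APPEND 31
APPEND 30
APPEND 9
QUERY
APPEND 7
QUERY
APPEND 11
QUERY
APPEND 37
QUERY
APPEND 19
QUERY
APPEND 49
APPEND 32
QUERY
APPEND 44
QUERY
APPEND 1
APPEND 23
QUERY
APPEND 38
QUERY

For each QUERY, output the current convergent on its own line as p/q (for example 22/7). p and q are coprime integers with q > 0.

8410/271
59801/1927
666221/21468
24709978/796243
470155803/15150085
738465174203/23795963141
32515530009257/1047765528612
797357419228837/25693679838931
30332835925879266/977431395371131

APPEND 31: p_0 = 31·1 + 0 = 31, q_0 = 31·0 + 1 = 1 → 31/1
APPEND 30: p_1 = 30·31 + 1 = 931, q_1 = 30·1 + 0 = 30 → 931/30
APPEND 9: p_2 = 9·931 + 31 = 8410, q_2 = 9·30 + 1 = 271 → 8410/271
APPEND 7: p_3 = 7·8410 + 931 = 59801, q_3 = 7·271 + 30 = 1927 → 59801/1927
APPEND 11: p_4 = 11·59801 + 8410 = 666221, q_4 = 11·1927 + 271 = 21468 → 666221/21468
APPEND 37: p_5 = 37·666221 + 59801 = 24709978, q_5 = 37·21468 + 1927 = 796243 → 24709978/796243
APPEND 19: p_6 = 19·24709978 + 666221 = 470155803, q_6 = 19·796243 + 21468 = 15150085 → 470155803/15150085
APPEND 49: p_7 = 49·470155803 + 24709978 = 23062344325, q_7 = 49·15150085 + 796243 = 743150408 → 23062344325/743150408
APPEND 32: p_8 = 32·23062344325 + 470155803 = 738465174203, q_8 = 32·743150408 + 15150085 = 23795963141 → 738465174203/23795963141
APPEND 44: p_9 = 44·738465174203 + 23062344325 = 32515530009257, q_9 = 44·23795963141 + 743150408 = 1047765528612 → 32515530009257/1047765528612
APPEND 1: p_10 = 1·32515530009257 + 738465174203 = 33253995183460, q_10 = 1·1047765528612 + 23795963141 = 1071561491753 → 33253995183460/1071561491753
APPEND 23: p_11 = 23·33253995183460 + 32515530009257 = 797357419228837, q_11 = 23·1071561491753 + 1047765528612 = 25693679838931 → 797357419228837/25693679838931
APPEND 38: p_12 = 38·797357419228837 + 33253995183460 = 30332835925879266, q_12 = 38·25693679838931 + 1071561491753 = 977431395371131 → 30332835925879266/977431395371131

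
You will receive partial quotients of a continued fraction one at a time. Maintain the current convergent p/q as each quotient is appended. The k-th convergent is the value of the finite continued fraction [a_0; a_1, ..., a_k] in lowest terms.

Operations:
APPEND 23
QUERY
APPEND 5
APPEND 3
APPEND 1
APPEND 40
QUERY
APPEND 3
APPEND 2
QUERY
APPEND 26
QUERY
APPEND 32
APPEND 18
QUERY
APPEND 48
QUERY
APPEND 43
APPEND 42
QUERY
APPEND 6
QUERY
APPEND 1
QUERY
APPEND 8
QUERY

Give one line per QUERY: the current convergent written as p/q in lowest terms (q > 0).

APPEND 23: p_0 = 23·1 + 0 = 23, q_0 = 23·0 + 1 = 1 → 23/1
APPEND 5: p_1 = 5·23 + 1 = 116, q_1 = 5·1 + 0 = 5 → 116/5
APPEND 3: p_2 = 3·116 + 23 = 371, q_2 = 3·5 + 1 = 16 → 371/16
APPEND 1: p_3 = 1·371 + 116 = 487, q_3 = 1·16 + 5 = 21 → 487/21
APPEND 40: p_4 = 40·487 + 371 = 19851, q_4 = 40·21 + 16 = 856 → 19851/856
APPEND 3: p_5 = 3·19851 + 487 = 60040, q_5 = 3·856 + 21 = 2589 → 60040/2589
APPEND 2: p_6 = 2·60040 + 19851 = 139931, q_6 = 2·2589 + 856 = 6034 → 139931/6034
APPEND 26: p_7 = 26·139931 + 60040 = 3698246, q_7 = 26·6034 + 2589 = 159473 → 3698246/159473
APPEND 32: p_8 = 32·3698246 + 139931 = 118483803, q_8 = 32·159473 + 6034 = 5109170 → 118483803/5109170
APPEND 18: p_9 = 18·118483803 + 3698246 = 2136406700, q_9 = 18·5109170 + 159473 = 92124533 → 2136406700/92124533
APPEND 48: p_10 = 48·2136406700 + 118483803 = 102666005403, q_10 = 48·92124533 + 5109170 = 4427086754 → 102666005403/4427086754
APPEND 43: p_11 = 43·102666005403 + 2136406700 = 4416774639029, q_11 = 43·4427086754 + 92124533 = 190456854955 → 4416774639029/190456854955
APPEND 42: p_12 = 42·4416774639029 + 102666005403 = 185607200844621, q_12 = 42·190456854955 + 4427086754 = 8003614994864 → 185607200844621/8003614994864
APPEND 6: p_13 = 6·185607200844621 + 4416774639029 = 1118059979706755, q_13 = 6·8003614994864 + 190456854955 = 48212146824139 → 1118059979706755/48212146824139
APPEND 1: p_14 = 1·1118059979706755 + 185607200844621 = 1303667180551376, q_14 = 1·48212146824139 + 8003614994864 = 56215761819003 → 1303667180551376/56215761819003
APPEND 8: p_15 = 8·1303667180551376 + 1118059979706755 = 11547397424117763, q_15 = 8·56215761819003 + 48212146824139 = 497938241376163 → 11547397424117763/497938241376163

23/1
19851/856
139931/6034
3698246/159473
2136406700/92124533
102666005403/4427086754
185607200844621/8003614994864
1118059979706755/48212146824139
1303667180551376/56215761819003
11547397424117763/497938241376163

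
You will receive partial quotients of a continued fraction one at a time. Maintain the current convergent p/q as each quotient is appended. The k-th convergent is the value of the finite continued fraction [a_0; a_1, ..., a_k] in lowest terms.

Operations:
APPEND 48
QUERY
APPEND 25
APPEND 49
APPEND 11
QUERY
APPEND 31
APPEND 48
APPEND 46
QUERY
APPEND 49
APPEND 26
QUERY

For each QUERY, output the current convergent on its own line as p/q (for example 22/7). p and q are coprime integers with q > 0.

48/1
649068/13511
44607488173/928549509
56899748942583/1184425218877

APPEND 48: p_0 = 48·1 + 0 = 48, q_0 = 48·0 + 1 = 1 → 48/1
APPEND 25: p_1 = 25·48 + 1 = 1201, q_1 = 25·1 + 0 = 25 → 1201/25
APPEND 49: p_2 = 49·1201 + 48 = 58897, q_2 = 49·25 + 1 = 1226 → 58897/1226
APPEND 11: p_3 = 11·58897 + 1201 = 649068, q_3 = 11·1226 + 25 = 13511 → 649068/13511
APPEND 31: p_4 = 31·649068 + 58897 = 20180005, q_4 = 31·13511 + 1226 = 420067 → 20180005/420067
APPEND 48: p_5 = 48·20180005 + 649068 = 969289308, q_5 = 48·420067 + 13511 = 20176727 → 969289308/20176727
APPEND 46: p_6 = 46·969289308 + 20180005 = 44607488173, q_6 = 46·20176727 + 420067 = 928549509 → 44607488173/928549509
APPEND 49: p_7 = 49·44607488173 + 969289308 = 2186736209785, q_7 = 49·928549509 + 20176727 = 45519102668 → 2186736209785/45519102668
APPEND 26: p_8 = 26·2186736209785 + 44607488173 = 56899748942583, q_8 = 26·45519102668 + 928549509 = 1184425218877 → 56899748942583/1184425218877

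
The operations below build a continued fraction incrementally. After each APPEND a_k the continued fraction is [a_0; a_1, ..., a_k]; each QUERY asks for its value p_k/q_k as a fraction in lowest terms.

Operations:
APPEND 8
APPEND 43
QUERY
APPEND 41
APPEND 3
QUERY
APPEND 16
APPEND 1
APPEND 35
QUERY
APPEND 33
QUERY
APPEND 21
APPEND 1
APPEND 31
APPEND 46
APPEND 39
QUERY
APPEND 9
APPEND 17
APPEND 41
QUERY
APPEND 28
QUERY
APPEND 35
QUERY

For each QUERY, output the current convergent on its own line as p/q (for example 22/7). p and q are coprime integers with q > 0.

APPEND 8: p_0 = 8·1 + 0 = 8, q_0 = 8·0 + 1 = 1 → 8/1
APPEND 43: p_1 = 43·8 + 1 = 345, q_1 = 43·1 + 0 = 43 → 345/43
APPEND 41: p_2 = 41·345 + 8 = 14153, q_2 = 41·43 + 1 = 1764 → 14153/1764
APPEND 3: p_3 = 3·14153 + 345 = 42804, q_3 = 3·1764 + 43 = 5335 → 42804/5335
APPEND 16: p_4 = 16·42804 + 14153 = 699017, q_4 = 16·5335 + 1764 = 87124 → 699017/87124
APPEND 1: p_5 = 1·699017 + 42804 = 741821, q_5 = 1·87124 + 5335 = 92459 → 741821/92459
APPEND 35: p_6 = 35·741821 + 699017 = 26662752, q_6 = 35·92459 + 87124 = 3323189 → 26662752/3323189
APPEND 33: p_7 = 33·26662752 + 741821 = 880612637, q_7 = 33·3323189 + 92459 = 109757696 → 880612637/109757696
APPEND 21: p_8 = 21·880612637 + 26662752 = 18519528129, q_8 = 21·109757696 + 3323189 = 2308234805 → 18519528129/2308234805
APPEND 1: p_9 = 1·18519528129 + 880612637 = 19400140766, q_9 = 1·2308234805 + 109757696 = 2417992501 → 19400140766/2417992501
APPEND 31: p_10 = 31·19400140766 + 18519528129 = 619923891875, q_10 = 31·2417992501 + 2308234805 = 77266002336 → 619923891875/77266002336
APPEND 46: p_11 = 46·619923891875 + 19400140766 = 28535899167016, q_11 = 46·77266002336 + 2417992501 = 3556654099957 → 28535899167016/3556654099957
APPEND 39: p_12 = 39·28535899167016 + 619923891875 = 1113519991405499, q_12 = 39·3556654099957 + 77266002336 = 138786775900659 → 1113519991405499/138786775900659
APPEND 9: p_13 = 9·1113519991405499 + 28535899167016 = 10050215821816507, q_13 = 9·138786775900659 + 3556654099957 = 1252637637205888 → 10050215821816507/1252637637205888
APPEND 17: p_14 = 17·10050215821816507 + 1113519991405499 = 171967188962286118, q_14 = 17·1252637637205888 + 138786775900659 = 21433626608400755 → 171967188962286118/21433626608400755
APPEND 41: p_15 = 41·171967188962286118 + 10050215821816507 = 7060704963275547345, q_15 = 41·21433626608400755 + 1252637637205888 = 880031328581636843 → 7060704963275547345/880031328581636843
APPEND 28: p_16 = 28·7060704963275547345 + 171967188962286118 = 197871706160677611778, q_16 = 28·880031328581636843 + 21433626608400755 = 24662310826894232359 → 197871706160677611778/24662310826894232359
APPEND 35: p_17 = 35·197871706160677611778 + 7060704963275547345 = 6932570420586991959575, q_17 = 35·24662310826894232359 + 880031328581636843 = 864060910269879769408 → 6932570420586991959575/864060910269879769408

345/43
42804/5335
26662752/3323189
880612637/109757696
1113519991405499/138786775900659
7060704963275547345/880031328581636843
197871706160677611778/24662310826894232359
6932570420586991959575/864060910269879769408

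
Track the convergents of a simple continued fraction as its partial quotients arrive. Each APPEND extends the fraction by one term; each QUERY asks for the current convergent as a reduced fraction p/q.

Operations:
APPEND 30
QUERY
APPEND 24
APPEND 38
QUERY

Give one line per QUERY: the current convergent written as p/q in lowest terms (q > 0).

APPEND 30: p_0 = 30·1 + 0 = 30, q_0 = 30·0 + 1 = 1 → 30/1
APPEND 24: p_1 = 24·30 + 1 = 721, q_1 = 24·1 + 0 = 24 → 721/24
APPEND 38: p_2 = 38·721 + 30 = 27428, q_2 = 38·24 + 1 = 913 → 27428/913

30/1
27428/913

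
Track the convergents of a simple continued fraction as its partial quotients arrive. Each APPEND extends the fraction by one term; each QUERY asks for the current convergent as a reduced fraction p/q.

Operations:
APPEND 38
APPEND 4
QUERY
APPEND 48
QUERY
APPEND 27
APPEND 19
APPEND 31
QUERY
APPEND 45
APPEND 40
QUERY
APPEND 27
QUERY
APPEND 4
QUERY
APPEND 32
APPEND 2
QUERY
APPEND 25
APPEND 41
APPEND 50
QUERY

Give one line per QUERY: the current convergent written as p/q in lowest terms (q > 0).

153/4
7382/193
117914372/3082833
212515674172/5556153353
5743233146639/150154967294
23185448260728/606176022529
1518540603240598/39701751398973
79472583172755549035/2077784903100832547

APPEND 38: p_0 = 38·1 + 0 = 38, q_0 = 38·0 + 1 = 1 → 38/1
APPEND 4: p_1 = 4·38 + 1 = 153, q_1 = 4·1 + 0 = 4 → 153/4
APPEND 48: p_2 = 48·153 + 38 = 7382, q_2 = 48·4 + 1 = 193 → 7382/193
APPEND 27: p_3 = 27·7382 + 153 = 199467, q_3 = 27·193 + 4 = 5215 → 199467/5215
APPEND 19: p_4 = 19·199467 + 7382 = 3797255, q_4 = 19·5215 + 193 = 99278 → 3797255/99278
APPEND 31: p_5 = 31·3797255 + 199467 = 117914372, q_5 = 31·99278 + 5215 = 3082833 → 117914372/3082833
APPEND 45: p_6 = 45·117914372 + 3797255 = 5309943995, q_6 = 45·3082833 + 99278 = 138826763 → 5309943995/138826763
APPEND 40: p_7 = 40·5309943995 + 117914372 = 212515674172, q_7 = 40·138826763 + 3082833 = 5556153353 → 212515674172/5556153353
APPEND 27: p_8 = 27·212515674172 + 5309943995 = 5743233146639, q_8 = 27·5556153353 + 138826763 = 150154967294 → 5743233146639/150154967294
APPEND 4: p_9 = 4·5743233146639 + 212515674172 = 23185448260728, q_9 = 4·150154967294 + 5556153353 = 606176022529 → 23185448260728/606176022529
APPEND 32: p_10 = 32·23185448260728 + 5743233146639 = 747677577489935, q_10 = 32·606176022529 + 150154967294 = 19547787688222 → 747677577489935/19547787688222
APPEND 2: p_11 = 2·747677577489935 + 23185448260728 = 1518540603240598, q_11 = 2·19547787688222 + 606176022529 = 39701751398973 → 1518540603240598/39701751398973
APPEND 25: p_12 = 25·1518540603240598 + 747677577489935 = 38711192658504885, q_12 = 25·39701751398973 + 19547787688222 = 1012091572662547 → 38711192658504885/1012091572662547
APPEND 41: p_13 = 41·38711192658504885 + 1518540603240598 = 1588677439601940883, q_13 = 41·1012091572662547 + 39701751398973 = 41535456230563400 → 1588677439601940883/41535456230563400
APPEND 50: p_14 = 50·1588677439601940883 + 38711192658504885 = 79472583172755549035, q_14 = 50·41535456230563400 + 1012091572662547 = 2077784903100832547 → 79472583172755549035/2077784903100832547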